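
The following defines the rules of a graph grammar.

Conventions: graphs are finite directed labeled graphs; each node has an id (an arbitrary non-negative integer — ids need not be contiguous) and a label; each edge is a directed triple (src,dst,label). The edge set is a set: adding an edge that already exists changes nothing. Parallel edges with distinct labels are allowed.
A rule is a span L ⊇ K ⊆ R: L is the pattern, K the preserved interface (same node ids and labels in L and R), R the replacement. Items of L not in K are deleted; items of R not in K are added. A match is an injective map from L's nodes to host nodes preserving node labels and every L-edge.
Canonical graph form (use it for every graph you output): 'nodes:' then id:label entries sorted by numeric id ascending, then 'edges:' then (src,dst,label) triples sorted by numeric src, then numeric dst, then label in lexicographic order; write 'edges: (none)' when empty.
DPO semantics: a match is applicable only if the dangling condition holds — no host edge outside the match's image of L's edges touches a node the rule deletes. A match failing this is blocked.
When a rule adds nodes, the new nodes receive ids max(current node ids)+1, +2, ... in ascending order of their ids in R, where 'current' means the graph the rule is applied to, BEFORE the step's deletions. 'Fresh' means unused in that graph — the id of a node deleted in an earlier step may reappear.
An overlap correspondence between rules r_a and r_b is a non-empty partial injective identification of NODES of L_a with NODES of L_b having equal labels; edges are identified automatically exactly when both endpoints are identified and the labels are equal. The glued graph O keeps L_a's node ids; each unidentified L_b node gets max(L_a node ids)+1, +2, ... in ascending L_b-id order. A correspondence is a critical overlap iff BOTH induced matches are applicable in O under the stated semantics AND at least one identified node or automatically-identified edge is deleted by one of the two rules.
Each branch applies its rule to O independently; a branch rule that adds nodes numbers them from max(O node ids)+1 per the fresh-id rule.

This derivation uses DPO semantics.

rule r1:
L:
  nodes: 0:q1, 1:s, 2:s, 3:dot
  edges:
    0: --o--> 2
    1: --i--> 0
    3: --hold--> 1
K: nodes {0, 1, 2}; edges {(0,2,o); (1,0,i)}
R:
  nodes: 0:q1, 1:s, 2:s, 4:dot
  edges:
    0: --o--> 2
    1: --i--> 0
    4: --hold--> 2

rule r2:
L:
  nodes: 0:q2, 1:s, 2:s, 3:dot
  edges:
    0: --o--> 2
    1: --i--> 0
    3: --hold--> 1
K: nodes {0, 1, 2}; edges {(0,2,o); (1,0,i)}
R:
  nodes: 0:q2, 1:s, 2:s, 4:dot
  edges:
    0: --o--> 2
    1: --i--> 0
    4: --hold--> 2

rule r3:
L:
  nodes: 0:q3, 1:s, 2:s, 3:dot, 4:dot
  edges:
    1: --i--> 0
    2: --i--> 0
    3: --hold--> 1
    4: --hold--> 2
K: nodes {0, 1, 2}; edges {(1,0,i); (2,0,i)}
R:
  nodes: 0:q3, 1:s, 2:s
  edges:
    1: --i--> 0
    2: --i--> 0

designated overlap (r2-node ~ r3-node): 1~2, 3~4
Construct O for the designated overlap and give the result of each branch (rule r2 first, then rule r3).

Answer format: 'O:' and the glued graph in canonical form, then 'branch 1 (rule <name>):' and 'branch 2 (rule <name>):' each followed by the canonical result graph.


O:
nodes: 0:q2, 1:s, 2:s, 3:dot, 4:q3, 5:s, 6:dot
edges: (0,2,o); (1,0,i); (1,4,i); (3,1,hold); (5,4,i); (6,5,hold)
branch 1 (rule r2):
nodes: 0:q2, 1:s, 2:s, 4:q3, 5:s, 6:dot, 7:dot
edges: (0,2,o); (1,0,i); (1,4,i); (5,4,i); (6,5,hold); (7,2,hold)
branch 2 (rule r3):
nodes: 0:q2, 1:s, 2:s, 4:q3, 5:s
edges: (0,2,o); (1,0,i); (1,4,i); (5,4,i)


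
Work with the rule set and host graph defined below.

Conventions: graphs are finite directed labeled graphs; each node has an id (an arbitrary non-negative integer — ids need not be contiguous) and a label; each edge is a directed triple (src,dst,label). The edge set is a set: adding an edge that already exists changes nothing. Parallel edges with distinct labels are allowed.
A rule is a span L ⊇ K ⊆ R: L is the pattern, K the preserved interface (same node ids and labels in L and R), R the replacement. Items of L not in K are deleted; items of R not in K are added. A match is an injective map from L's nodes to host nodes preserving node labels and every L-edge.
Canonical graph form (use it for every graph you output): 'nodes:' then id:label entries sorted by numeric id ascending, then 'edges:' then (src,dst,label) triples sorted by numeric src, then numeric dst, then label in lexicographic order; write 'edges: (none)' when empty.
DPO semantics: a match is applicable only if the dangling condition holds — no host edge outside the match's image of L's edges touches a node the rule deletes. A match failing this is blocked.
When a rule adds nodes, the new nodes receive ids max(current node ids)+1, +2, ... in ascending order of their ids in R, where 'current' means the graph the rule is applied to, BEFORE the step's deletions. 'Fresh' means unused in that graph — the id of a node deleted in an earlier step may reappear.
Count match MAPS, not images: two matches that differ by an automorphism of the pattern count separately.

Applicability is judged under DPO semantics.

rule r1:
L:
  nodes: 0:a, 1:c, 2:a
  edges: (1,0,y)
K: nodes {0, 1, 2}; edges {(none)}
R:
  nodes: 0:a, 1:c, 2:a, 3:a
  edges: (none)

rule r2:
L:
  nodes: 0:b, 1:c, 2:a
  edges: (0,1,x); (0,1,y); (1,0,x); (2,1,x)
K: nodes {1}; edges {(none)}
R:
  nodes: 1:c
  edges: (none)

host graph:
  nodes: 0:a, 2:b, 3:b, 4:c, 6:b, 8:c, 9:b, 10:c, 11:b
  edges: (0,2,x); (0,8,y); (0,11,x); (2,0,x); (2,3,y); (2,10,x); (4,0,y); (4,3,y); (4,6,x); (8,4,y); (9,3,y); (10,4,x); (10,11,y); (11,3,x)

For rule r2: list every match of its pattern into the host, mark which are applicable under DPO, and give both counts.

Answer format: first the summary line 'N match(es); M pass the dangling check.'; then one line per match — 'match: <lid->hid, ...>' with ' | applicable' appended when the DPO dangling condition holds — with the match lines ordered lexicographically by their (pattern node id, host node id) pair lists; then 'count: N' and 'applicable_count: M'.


0 match(es); 0 pass the dangling check.
count: 0
applicable_count: 0


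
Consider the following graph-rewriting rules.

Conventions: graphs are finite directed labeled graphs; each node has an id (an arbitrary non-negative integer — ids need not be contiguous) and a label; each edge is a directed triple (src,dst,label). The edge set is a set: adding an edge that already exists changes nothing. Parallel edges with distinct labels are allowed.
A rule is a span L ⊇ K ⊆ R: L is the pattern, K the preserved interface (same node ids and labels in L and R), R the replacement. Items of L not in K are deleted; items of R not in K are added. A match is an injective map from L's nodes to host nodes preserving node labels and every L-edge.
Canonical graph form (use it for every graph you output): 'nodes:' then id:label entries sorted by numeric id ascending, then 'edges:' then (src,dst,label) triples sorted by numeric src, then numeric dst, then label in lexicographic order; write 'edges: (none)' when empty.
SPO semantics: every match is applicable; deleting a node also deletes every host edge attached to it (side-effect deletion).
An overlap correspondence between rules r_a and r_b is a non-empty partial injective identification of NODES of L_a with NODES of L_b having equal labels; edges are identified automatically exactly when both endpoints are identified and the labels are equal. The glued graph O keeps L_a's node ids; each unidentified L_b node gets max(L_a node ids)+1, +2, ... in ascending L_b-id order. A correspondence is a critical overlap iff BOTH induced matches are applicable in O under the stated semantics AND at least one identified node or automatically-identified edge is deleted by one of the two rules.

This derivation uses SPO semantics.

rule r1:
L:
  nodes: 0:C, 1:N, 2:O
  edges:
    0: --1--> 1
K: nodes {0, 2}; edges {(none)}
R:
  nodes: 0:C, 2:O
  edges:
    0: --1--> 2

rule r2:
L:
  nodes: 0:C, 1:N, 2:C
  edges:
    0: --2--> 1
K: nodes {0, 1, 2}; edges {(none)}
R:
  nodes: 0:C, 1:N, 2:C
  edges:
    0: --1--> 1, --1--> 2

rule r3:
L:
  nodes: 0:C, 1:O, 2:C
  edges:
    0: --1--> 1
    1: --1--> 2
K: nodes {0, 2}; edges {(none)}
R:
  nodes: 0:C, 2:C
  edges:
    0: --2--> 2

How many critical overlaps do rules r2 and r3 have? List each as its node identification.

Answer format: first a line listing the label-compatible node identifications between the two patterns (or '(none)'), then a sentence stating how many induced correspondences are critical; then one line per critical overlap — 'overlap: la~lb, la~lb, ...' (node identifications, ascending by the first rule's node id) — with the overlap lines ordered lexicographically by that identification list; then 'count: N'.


label-compatible node identifications between L(r2) and L(r3): 0~0, 0~2, 2~0, 2~2
0 of the induced correspondences are critical overlaps of r2 and r3.
count: 0


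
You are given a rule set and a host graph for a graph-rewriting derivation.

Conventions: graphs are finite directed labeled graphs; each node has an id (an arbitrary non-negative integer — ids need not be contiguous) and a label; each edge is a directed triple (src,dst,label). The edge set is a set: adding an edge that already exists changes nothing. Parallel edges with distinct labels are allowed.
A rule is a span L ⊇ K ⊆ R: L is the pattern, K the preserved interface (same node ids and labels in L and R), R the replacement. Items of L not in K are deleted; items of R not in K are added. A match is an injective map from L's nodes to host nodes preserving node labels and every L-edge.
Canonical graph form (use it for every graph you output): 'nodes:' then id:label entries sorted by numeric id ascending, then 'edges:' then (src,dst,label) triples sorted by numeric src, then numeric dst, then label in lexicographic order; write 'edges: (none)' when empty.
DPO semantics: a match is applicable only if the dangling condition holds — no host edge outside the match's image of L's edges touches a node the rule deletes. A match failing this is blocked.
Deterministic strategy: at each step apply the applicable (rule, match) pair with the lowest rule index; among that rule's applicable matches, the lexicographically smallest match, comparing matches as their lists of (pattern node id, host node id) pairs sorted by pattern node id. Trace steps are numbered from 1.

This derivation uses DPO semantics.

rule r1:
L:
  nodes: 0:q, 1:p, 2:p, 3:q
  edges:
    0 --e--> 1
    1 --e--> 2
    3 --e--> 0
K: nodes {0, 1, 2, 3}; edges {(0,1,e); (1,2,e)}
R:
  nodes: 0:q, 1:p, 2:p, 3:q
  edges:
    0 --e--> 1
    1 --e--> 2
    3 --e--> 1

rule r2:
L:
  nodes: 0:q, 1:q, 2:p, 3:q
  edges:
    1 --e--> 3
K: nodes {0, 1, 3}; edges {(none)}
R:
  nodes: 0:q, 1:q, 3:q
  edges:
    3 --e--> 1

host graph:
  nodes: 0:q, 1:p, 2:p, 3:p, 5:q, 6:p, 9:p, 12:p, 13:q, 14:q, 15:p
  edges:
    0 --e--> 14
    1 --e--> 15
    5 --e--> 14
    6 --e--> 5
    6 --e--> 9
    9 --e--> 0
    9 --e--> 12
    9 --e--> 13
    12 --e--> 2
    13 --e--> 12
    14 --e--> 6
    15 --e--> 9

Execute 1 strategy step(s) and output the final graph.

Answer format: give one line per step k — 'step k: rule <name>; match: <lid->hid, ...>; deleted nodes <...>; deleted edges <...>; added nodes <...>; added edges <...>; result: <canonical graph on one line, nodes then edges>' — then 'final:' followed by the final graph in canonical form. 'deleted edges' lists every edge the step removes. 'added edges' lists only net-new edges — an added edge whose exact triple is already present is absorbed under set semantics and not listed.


step 1: rule r1; match: 0->14, 1->6, 2->9, 3->0; deleted nodes (none); deleted edges (0,14,e); added nodes (none); added edges (0,6,e); result: nodes: 0:q, 1:p, 2:p, 3:p, 5:q, 6:p, 9:p, 12:p, 13:q, 14:q, 15:p edges: (0,6,e); (1,15,e); (5,14,e); (6,5,e); (6,9,e); (9,0,e); (9,12,e); (9,13,e); (12,2,e); (13,12,e); (14,6,e); (15,9,e)
final:
nodes: 0:q, 1:p, 2:p, 3:p, 5:q, 6:p, 9:p, 12:p, 13:q, 14:q, 15:p
edges: (0,6,e); (1,15,e); (5,14,e); (6,5,e); (6,9,e); (9,0,e); (9,12,e); (9,13,e); (12,2,e); (13,12,e); (14,6,e); (15,9,e)


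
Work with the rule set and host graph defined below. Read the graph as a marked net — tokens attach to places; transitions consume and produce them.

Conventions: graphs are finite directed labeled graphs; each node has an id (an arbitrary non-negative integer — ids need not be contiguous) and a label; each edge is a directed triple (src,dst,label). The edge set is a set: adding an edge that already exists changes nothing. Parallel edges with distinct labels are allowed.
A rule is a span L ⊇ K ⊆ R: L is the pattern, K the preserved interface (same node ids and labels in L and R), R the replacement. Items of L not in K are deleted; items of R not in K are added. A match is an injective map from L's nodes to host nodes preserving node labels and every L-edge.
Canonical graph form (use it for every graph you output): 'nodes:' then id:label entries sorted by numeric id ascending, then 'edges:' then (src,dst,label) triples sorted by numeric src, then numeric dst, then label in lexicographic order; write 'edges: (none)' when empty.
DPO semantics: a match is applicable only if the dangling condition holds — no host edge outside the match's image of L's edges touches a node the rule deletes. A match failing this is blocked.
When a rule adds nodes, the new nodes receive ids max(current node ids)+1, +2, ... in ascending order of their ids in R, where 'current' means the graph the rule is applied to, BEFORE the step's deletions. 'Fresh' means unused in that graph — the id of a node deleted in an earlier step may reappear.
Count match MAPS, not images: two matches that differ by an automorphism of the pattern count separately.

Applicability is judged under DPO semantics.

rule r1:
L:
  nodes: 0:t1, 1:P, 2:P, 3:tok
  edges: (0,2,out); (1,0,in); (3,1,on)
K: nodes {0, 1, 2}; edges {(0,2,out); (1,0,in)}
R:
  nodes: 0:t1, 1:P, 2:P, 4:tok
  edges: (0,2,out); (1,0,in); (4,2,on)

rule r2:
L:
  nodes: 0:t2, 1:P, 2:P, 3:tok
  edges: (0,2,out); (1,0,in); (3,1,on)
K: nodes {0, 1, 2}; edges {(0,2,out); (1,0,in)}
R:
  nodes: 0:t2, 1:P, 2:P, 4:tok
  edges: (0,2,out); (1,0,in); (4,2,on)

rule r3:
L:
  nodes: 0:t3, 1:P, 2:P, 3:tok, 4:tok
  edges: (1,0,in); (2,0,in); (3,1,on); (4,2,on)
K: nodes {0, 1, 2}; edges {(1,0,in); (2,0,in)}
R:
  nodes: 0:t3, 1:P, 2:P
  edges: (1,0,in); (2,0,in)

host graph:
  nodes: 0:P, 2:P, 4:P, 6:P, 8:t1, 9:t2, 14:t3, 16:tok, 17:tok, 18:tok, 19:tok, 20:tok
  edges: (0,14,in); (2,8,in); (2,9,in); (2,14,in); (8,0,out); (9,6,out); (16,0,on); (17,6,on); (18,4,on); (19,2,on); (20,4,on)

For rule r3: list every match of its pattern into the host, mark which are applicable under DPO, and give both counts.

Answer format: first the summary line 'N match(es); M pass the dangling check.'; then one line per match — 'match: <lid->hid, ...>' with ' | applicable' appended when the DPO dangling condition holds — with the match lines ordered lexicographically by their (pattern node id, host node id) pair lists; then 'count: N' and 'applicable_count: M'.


2 match(es); 2 pass the dangling check.
match: 0->14, 1->0, 2->2, 3->16, 4->19 | applicable
match: 0->14, 1->2, 2->0, 3->19, 4->16 | applicable
count: 2
applicable_count: 2


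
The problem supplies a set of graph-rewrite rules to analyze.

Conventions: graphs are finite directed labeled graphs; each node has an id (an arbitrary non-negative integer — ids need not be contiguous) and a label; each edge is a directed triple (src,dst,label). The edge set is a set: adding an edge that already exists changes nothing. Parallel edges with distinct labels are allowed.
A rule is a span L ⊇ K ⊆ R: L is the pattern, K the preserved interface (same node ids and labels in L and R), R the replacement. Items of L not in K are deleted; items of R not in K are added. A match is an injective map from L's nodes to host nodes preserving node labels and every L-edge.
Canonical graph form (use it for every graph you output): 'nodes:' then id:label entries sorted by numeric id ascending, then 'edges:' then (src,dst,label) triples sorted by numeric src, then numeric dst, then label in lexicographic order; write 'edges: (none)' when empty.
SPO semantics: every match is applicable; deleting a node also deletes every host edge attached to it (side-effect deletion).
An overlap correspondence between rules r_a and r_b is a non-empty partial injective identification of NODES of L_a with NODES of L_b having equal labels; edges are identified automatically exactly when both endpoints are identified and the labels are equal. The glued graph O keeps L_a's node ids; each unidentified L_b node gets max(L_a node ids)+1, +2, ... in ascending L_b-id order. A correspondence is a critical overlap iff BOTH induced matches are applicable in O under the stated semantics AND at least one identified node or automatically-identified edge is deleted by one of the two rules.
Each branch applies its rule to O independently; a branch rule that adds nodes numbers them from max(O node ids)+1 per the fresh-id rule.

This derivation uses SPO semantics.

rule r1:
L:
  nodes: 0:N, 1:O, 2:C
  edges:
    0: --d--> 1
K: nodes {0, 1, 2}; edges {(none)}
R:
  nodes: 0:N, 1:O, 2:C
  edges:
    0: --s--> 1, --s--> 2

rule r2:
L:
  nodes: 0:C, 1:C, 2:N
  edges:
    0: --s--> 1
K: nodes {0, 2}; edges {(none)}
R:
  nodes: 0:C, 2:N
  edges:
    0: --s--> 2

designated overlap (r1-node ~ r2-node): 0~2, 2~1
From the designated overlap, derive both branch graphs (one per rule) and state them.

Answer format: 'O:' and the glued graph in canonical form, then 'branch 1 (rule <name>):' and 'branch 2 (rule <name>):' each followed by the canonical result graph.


O:
nodes: 0:N, 1:O, 2:C, 3:C
edges: (0,1,d); (3,2,s)
branch 1 (rule r1):
nodes: 0:N, 1:O, 2:C, 3:C
edges: (0,1,s); (0,2,s); (3,2,s)
branch 2 (rule r2):
nodes: 0:N, 1:O, 3:C
edges: (0,1,d); (3,0,s)


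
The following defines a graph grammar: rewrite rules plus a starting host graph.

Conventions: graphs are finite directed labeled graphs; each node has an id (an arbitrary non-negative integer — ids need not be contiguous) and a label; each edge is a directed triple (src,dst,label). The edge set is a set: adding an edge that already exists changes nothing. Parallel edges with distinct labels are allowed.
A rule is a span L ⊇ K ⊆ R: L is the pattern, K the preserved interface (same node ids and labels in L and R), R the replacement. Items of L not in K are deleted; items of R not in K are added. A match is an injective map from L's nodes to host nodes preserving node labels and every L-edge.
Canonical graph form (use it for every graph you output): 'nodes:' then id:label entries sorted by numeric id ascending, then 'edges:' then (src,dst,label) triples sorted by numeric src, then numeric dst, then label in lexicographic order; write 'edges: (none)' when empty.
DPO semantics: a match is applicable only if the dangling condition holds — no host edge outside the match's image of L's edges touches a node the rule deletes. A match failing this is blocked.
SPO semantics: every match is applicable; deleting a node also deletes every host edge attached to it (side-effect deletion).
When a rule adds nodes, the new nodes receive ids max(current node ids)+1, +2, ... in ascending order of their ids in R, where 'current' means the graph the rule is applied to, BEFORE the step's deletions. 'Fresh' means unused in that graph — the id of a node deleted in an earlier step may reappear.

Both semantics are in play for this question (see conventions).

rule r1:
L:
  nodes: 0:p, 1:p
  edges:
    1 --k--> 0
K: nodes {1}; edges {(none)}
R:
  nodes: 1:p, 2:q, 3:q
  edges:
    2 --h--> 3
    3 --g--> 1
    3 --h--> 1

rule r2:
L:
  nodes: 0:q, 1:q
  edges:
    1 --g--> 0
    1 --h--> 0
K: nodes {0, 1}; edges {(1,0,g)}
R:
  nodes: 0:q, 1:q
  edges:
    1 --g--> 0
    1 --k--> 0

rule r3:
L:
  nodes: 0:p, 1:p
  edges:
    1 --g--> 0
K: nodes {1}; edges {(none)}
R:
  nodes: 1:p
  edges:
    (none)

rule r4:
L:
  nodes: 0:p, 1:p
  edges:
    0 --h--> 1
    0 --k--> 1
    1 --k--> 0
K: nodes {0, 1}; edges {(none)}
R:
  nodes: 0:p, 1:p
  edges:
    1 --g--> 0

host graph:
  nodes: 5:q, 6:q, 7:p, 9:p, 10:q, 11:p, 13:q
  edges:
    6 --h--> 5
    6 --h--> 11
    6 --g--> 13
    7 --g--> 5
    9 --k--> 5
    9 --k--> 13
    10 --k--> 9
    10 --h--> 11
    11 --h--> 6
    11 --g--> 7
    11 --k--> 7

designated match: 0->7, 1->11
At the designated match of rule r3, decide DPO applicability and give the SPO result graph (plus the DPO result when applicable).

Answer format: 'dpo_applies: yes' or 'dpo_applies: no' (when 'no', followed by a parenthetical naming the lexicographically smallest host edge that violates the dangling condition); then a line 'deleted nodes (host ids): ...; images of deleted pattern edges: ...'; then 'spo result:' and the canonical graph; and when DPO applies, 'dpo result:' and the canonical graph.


dpo_applies: no
(the rule deletes node 7, which keeps host edge (7,5,g) outside the match image — the dangling condition fails, DPO blocks; SPO proceeds and side-deletes such edges)
deleted nodes (host ids): 7; images of deleted pattern edges: (11,7,g)
spo result:
nodes: 5:q, 6:q, 9:p, 10:q, 11:p, 13:q
edges: (6,5,h); (6,11,h); (6,13,g); (9,5,k); (9,13,k); (10,9,k); (10,11,h); (11,6,h)


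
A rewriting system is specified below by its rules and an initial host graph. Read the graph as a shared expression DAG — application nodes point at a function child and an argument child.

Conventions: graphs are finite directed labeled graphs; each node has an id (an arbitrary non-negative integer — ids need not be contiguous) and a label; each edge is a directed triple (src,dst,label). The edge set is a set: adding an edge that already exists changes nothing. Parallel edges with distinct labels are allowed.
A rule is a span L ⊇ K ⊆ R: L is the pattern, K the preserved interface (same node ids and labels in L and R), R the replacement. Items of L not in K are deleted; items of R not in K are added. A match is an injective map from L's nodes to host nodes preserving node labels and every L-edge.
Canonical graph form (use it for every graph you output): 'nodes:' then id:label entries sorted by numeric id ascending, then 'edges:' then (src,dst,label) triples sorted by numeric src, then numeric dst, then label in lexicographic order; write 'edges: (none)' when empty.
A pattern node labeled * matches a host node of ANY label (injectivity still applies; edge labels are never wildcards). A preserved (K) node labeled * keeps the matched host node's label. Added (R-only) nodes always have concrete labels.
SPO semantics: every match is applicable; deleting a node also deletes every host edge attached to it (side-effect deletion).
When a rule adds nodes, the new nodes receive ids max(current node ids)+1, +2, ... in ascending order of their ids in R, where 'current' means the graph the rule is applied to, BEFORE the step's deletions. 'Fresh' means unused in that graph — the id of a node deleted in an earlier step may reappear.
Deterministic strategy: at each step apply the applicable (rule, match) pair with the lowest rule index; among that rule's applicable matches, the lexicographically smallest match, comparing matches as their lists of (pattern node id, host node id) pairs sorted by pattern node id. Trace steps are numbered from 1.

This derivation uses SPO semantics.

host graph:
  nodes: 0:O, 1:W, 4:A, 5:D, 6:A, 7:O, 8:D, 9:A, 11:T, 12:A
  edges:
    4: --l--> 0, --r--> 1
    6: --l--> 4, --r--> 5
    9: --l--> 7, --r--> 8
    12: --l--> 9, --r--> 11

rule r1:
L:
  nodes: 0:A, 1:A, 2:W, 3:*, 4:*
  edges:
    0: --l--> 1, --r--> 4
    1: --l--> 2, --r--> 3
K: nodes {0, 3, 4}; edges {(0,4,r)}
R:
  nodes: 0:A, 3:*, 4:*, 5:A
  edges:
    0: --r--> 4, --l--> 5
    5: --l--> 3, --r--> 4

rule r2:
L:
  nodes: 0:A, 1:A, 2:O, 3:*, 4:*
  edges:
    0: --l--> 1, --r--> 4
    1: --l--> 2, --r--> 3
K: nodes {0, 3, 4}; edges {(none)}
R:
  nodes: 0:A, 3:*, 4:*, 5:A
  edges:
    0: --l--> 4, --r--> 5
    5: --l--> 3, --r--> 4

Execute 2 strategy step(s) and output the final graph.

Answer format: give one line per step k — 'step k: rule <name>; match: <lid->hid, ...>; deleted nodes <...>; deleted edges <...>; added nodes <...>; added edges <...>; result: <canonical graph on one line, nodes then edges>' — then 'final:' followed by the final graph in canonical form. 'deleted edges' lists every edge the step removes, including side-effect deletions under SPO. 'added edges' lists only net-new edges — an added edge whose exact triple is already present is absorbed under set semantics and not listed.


step 1: rule r2; match: 0->6, 1->4, 2->0, 3->1, 4->5; deleted nodes 0, 4; deleted edges (4,0,l); (4,1,r); (6,4,l); (6,5,r); added nodes 13; added edges (6,5,l); (6,13,r); (13,1,l); (13,5,r); result: nodes: 1:W, 5:D, 6:A, 7:O, 8:D, 9:A, 11:T, 12:A, 13:A edges: (6,5,l); (6,13,r); (9,7,l); (9,8,r); (12,9,l); (12,11,r); (13,1,l); (13,5,r)
step 2: rule r2; match: 0->12, 1->9, 2->7, 3->8, 4->11; deleted nodes 7, 9; deleted edges (9,7,l); (9,8,r); (12,9,l); (12,11,r); added nodes 14; added edges (12,11,l); (12,14,r); (14,8,l); (14,11,r); result: nodes: 1:W, 5:D, 6:A, 8:D, 11:T, 12:A, 13:A, 14:A edges: (6,5,l); (6,13,r); (12,11,l); (12,14,r); (13,1,l); (13,5,r); (14,8,l); (14,11,r)
final:
nodes: 1:W, 5:D, 6:A, 8:D, 11:T, 12:A, 13:A, 14:A
edges: (6,5,l); (6,13,r); (12,11,l); (12,14,r); (13,1,l); (13,5,r); (14,8,l); (14,11,r)


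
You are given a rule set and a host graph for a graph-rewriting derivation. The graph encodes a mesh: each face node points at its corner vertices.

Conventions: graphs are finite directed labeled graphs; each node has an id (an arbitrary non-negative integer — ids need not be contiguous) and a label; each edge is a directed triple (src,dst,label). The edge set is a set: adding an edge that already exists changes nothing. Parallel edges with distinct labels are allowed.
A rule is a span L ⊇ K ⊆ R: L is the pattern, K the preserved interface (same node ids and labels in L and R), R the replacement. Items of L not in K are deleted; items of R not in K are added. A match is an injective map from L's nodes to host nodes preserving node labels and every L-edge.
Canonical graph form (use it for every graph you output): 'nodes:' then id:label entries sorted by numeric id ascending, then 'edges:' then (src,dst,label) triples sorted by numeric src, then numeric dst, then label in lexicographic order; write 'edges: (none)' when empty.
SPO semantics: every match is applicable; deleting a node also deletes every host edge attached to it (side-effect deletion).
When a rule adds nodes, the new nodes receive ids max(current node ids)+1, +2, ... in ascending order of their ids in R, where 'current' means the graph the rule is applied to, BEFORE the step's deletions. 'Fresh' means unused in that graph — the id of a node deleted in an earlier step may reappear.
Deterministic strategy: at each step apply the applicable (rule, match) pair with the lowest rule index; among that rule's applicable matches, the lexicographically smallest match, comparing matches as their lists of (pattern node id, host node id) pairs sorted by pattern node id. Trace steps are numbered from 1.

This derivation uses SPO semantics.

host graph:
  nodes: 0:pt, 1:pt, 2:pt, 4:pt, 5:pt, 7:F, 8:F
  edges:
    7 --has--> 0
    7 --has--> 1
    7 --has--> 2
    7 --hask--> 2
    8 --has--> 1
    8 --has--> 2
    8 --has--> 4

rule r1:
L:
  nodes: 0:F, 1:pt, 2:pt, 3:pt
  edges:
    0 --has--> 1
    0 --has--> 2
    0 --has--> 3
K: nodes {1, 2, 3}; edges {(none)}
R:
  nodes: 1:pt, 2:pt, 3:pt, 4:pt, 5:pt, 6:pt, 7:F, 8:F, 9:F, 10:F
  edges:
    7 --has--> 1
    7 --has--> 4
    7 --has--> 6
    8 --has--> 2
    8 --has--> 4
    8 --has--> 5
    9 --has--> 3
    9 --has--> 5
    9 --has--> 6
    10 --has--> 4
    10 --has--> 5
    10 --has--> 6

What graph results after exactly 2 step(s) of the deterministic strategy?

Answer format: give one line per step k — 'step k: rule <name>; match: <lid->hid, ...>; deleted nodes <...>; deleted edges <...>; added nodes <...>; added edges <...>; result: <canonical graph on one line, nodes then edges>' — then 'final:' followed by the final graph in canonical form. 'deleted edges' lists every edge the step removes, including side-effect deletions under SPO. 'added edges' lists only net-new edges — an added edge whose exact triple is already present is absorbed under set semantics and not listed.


step 1: rule r1; match: 0->7, 1->0, 2->1, 3->2; deleted nodes 7; deleted edges (7,0,has); (7,1,has); (7,2,has); (7,2,hask); added nodes 9, 10, 11, 12, 13, 14, 15; added edges (12,0,has); (12,9,has); (12,11,has); (13,1,has); (13,9,has); (13,10,has); (14,2,has); (14,10,has); (14,11,has); (15,9,has); (15,10,has); (15,11,has); result: nodes: 0:pt, 1:pt, 2:pt, 4:pt, 5:pt, 8:F, 9:pt, 10:pt, 11:pt, 12:F, 13:F, 14:F, 15:F edges: (8,1,has); (8,2,has); (8,4,has); (12,0,has); (12,9,has); (12,11,has); (13,1,has); (13,9,has); (13,10,has); (14,2,has); (14,10,has); (14,11,has); (15,9,has); (15,10,has); (15,11,has)
step 2: rule r1; match: 0->8, 1->1, 2->2, 3->4; deleted nodes 8; deleted edges (8,1,has); (8,2,has); (8,4,has); added nodes 16, 17, 18, 19, 20, 21, 22; added edges (19,1,has); (19,16,has); (19,18,has); (20,2,has); (20,16,has); (20,17,has); (21,4,has); (21,17,has); (21,18,has); (22,16,has); (22,17,has); (22,18,has); result: nodes: 0:pt, 1:pt, 2:pt, 4:pt, 5:pt, 9:pt, 10:pt, 11:pt, 12:F, 13:F, 14:F, 15:F, 16:pt, 17:pt, 18:pt, 19:F, 20:F, 21:F, 22:F edges: (12,0,has); (12,9,has); (12,11,has); (13,1,has); (13,9,has); (13,10,has); (14,2,has); (14,10,has); (14,11,has); (15,9,has); (15,10,has); (15,11,has); (19,1,has); (19,16,has); (19,18,has); (20,2,has); (20,16,has); (20,17,has); (21,4,has); (21,17,has); (21,18,has); (22,16,has); (22,17,has); (22,18,has)
final:
nodes: 0:pt, 1:pt, 2:pt, 4:pt, 5:pt, 9:pt, 10:pt, 11:pt, 12:F, 13:F, 14:F, 15:F, 16:pt, 17:pt, 18:pt, 19:F, 20:F, 21:F, 22:F
edges: (12,0,has); (12,9,has); (12,11,has); (13,1,has); (13,9,has); (13,10,has); (14,2,has); (14,10,has); (14,11,has); (15,9,has); (15,10,has); (15,11,has); (19,1,has); (19,16,has); (19,18,has); (20,2,has); (20,16,has); (20,17,has); (21,4,has); (21,17,has); (21,18,has); (22,16,has); (22,17,has); (22,18,has)


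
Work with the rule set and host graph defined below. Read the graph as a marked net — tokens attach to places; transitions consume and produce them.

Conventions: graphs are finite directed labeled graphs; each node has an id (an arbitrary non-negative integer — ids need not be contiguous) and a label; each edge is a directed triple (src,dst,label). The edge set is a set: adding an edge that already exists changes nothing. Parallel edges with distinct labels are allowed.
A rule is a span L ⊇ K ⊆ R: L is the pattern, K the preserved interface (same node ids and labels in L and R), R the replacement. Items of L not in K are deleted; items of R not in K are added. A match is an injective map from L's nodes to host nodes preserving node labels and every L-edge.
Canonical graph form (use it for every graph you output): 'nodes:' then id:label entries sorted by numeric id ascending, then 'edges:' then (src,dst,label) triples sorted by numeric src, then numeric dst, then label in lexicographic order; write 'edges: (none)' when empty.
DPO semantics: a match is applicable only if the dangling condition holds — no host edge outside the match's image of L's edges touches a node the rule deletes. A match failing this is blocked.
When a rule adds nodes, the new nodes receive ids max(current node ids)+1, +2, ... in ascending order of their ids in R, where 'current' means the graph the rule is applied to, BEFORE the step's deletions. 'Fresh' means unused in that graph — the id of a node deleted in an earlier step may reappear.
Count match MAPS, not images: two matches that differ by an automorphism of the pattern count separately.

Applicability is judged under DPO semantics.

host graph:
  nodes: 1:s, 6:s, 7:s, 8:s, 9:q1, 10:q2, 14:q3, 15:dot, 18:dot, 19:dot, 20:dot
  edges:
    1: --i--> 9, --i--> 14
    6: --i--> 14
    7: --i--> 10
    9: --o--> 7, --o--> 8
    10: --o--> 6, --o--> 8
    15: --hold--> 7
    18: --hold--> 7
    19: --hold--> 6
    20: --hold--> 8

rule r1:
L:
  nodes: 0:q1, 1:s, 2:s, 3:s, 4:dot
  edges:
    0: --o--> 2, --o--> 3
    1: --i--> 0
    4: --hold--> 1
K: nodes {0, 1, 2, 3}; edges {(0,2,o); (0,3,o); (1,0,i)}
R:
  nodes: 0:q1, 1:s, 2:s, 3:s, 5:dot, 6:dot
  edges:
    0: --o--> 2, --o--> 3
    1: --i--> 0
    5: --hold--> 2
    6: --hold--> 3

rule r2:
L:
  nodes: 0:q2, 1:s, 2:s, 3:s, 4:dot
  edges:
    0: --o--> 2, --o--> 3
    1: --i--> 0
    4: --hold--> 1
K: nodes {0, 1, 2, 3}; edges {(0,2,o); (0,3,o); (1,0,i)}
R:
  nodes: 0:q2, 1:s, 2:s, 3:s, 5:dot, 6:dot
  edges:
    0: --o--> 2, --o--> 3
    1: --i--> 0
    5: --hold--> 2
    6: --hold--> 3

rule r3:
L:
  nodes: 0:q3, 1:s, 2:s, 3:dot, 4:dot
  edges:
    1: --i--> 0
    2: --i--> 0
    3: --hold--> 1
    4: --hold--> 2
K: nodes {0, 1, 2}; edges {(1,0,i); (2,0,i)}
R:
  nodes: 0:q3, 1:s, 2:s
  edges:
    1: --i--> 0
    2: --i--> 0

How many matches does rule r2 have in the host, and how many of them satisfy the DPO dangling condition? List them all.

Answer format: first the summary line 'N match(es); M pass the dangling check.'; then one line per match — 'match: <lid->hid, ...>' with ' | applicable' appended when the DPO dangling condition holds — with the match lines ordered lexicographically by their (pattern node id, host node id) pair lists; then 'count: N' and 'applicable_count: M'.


4 match(es); 4 pass the dangling check.
match: 0->10, 1->7, 2->6, 3->8, 4->15 | applicable
match: 0->10, 1->7, 2->6, 3->8, 4->18 | applicable
match: 0->10, 1->7, 2->8, 3->6, 4->15 | applicable
match: 0->10, 1->7, 2->8, 3->6, 4->18 | applicable
count: 4
applicable_count: 4


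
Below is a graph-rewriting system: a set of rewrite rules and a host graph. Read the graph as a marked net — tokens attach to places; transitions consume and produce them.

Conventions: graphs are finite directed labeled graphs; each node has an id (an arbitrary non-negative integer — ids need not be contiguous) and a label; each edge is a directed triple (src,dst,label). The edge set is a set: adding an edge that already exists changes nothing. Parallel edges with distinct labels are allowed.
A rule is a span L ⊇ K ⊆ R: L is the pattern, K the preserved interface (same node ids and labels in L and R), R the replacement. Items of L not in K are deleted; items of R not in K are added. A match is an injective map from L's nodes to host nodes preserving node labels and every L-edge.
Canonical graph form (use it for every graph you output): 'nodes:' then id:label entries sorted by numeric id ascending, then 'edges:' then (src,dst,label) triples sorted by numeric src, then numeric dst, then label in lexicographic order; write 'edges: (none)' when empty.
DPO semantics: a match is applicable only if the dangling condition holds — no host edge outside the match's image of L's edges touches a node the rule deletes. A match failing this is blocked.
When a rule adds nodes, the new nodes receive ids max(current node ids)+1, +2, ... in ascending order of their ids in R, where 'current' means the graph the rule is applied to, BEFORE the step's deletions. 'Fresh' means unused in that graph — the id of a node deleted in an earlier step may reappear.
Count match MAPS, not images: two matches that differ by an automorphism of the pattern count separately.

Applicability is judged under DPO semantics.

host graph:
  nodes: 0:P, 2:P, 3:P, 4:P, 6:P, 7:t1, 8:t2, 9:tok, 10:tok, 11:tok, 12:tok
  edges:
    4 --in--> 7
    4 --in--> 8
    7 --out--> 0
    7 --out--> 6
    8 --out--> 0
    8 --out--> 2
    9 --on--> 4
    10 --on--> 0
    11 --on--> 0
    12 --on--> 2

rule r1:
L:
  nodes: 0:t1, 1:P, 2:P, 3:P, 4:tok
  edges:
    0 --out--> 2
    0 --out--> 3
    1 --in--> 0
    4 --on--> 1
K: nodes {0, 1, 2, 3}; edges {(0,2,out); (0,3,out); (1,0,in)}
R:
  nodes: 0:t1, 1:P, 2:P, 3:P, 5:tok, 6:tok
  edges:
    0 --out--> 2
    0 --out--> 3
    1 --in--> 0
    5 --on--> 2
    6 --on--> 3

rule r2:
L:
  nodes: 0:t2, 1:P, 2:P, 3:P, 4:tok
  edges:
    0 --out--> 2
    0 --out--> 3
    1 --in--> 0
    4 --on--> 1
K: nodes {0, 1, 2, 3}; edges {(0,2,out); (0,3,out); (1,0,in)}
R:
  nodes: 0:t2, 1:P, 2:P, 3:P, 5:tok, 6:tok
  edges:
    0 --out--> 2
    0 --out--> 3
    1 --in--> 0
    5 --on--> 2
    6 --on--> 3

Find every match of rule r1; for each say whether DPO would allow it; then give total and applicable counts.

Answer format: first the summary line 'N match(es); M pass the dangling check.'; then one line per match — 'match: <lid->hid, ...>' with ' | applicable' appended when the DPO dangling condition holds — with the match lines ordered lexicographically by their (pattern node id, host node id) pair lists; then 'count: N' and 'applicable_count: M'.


2 match(es); 2 pass the dangling check.
match: 0->7, 1->4, 2->0, 3->6, 4->9 | applicable
match: 0->7, 1->4, 2->6, 3->0, 4->9 | applicable
count: 2
applicable_count: 2


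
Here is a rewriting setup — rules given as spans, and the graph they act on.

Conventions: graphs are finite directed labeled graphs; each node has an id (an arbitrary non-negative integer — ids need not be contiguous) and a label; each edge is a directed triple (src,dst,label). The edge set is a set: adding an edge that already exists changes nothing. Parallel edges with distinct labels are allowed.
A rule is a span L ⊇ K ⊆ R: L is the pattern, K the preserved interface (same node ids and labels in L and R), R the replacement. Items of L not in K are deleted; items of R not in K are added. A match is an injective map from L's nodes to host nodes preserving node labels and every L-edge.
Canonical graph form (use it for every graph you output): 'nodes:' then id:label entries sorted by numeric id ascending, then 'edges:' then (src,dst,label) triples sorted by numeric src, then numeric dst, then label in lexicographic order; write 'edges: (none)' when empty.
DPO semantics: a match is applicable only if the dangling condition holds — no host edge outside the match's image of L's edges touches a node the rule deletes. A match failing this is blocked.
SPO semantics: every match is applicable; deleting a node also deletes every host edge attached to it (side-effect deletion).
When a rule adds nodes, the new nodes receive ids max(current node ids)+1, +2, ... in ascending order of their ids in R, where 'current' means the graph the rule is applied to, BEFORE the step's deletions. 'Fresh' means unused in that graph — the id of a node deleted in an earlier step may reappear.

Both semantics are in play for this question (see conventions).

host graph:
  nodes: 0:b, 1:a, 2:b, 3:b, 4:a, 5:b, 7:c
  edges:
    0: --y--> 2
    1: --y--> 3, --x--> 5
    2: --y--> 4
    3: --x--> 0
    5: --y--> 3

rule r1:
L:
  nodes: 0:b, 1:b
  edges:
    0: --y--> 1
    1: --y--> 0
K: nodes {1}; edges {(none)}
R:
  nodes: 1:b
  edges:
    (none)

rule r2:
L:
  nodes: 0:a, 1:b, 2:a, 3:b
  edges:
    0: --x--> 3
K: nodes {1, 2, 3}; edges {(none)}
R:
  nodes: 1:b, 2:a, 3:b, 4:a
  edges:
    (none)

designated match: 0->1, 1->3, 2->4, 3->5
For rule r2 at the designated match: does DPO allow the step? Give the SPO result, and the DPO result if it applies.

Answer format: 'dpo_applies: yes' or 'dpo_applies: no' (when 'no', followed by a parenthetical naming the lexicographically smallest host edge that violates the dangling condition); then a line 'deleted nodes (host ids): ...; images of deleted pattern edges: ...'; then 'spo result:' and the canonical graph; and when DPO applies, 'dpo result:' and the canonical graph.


dpo_applies: no
(the rule deletes node 1, which keeps host edge (1,3,y) outside the match image — the dangling condition fails, DPO blocks; SPO proceeds and side-deletes such edges)
deleted nodes (host ids): 1; images of deleted pattern edges: (1,5,x)
spo result:
nodes: 0:b, 2:b, 3:b, 4:a, 5:b, 7:c, 8:a
edges: (0,2,y); (2,4,y); (3,0,x); (5,3,y)


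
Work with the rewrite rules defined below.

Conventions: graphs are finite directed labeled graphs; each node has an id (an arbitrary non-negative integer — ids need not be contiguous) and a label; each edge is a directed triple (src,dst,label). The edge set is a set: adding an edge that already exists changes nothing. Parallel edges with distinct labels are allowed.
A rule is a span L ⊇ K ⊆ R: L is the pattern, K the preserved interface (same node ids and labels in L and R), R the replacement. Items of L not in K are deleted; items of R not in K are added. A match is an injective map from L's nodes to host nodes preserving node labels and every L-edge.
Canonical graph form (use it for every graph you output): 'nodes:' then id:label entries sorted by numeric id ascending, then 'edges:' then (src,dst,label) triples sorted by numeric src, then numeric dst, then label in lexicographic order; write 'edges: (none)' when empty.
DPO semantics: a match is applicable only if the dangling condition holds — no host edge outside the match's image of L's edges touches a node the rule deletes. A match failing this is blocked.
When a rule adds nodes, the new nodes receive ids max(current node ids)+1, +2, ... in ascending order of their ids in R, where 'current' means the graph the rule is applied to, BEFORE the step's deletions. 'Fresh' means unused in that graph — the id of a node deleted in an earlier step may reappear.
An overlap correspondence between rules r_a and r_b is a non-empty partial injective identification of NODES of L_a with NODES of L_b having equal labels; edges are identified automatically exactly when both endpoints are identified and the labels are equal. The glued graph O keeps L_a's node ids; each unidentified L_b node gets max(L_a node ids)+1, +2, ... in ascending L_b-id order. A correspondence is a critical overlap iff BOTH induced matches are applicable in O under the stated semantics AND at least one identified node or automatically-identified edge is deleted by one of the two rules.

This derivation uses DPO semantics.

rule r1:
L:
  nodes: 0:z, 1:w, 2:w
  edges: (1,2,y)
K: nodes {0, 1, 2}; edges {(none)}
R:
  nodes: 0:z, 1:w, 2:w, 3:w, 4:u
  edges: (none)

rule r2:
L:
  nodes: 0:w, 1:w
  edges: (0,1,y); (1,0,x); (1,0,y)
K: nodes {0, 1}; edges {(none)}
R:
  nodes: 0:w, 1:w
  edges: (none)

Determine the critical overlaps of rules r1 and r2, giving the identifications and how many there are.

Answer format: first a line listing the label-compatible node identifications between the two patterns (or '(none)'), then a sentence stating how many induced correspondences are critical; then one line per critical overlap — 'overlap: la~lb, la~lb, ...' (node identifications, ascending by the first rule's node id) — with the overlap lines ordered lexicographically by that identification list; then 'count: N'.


label-compatible node identifications between L(r1) and L(r2): 1~0, 1~1, 2~0, 2~1
2 of the induced correspondences are critical overlaps of r1 and r2.
overlap: 1~0, 2~1
overlap: 1~1, 2~0
count: 2
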